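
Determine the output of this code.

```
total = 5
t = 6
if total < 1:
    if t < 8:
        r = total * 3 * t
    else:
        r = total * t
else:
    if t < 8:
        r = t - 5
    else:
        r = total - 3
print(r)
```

1

total=5, t=6
total < 1 is False; t < 8 is True
→ r = t - 5 = 1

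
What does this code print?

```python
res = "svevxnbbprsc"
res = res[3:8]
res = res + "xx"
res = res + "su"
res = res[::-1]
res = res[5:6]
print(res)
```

slice [3:8] → 'vxnbb'
+ 'xx' → 'vxnbbxx'
+ 'su' → 'vxnbbxxsu'
reverse → 'usxxbbnxv'
slice [5:6] → 'b'

b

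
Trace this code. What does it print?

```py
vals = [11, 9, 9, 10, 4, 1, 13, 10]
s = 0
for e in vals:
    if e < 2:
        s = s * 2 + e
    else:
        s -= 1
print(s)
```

-11

e=11: not <2, s = 0-1 = -1
e=9: not <2, s = (-1)-1 = -2
e=9: not <2, s = (-2)-1 = -3
e=10: not <2, s = (-3)-1 = -4
e=4: not <2, s = (-4)-1 = -5
e=1: <2, s = (-5)*2+1 = -9
e=13: not <2, s = (-9)-1 = -10
e=10: not <2, s = (-10)-1 = -11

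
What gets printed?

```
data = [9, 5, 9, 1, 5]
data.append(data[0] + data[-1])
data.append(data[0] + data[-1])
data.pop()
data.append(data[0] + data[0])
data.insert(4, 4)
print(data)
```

[9, 5, 9, 1, 4, 5, 14, 18]

append data[0]+data[-1] = 9+5 = 14 → [9, 5, 9, 1, 5, 14]
append data[0]+data[-1] = 9+14 = 23 → [9, 5, 9, 1, 5, 14, 23]
pop() removes 23 → [9, 5, 9, 1, 5, 14]
append data[0]+data[0] = 9+9 = 18 → [9, 5, 9, 1, 5, 14, 18]
insert 4 at 4 → [9, 5, 9, 1, 4, 5, 14, 18]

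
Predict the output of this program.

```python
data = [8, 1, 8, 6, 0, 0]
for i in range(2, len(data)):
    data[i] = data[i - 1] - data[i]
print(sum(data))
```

-37

i=2: data[2] = 1-8 = -7 → [8, 1, -7, 6, 0, 0]
i=3: data[3] = (-7)-6 = -13 → [8, 1, -7, -13, 0, 0]
i=4: data[4] = (-13)-0 = -13 → [8, 1, -7, -13, -13, 0]
i=5: data[5] = (-13)-0 = -13 → [8, 1, -7, -13, -13, -13]
sum = -37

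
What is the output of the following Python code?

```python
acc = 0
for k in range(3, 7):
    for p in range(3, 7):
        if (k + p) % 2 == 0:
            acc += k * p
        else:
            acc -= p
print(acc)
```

k=3,p=3: even sum, acc = 0+9 = 9
k=3,p=4: odd sum, acc = 9-4 = 5
k=3,p=5: even sum, acc = 5+15 = 20
k=3,p=6: odd sum, acc = 20-6 = 14
k=4,p=3: odd sum, acc = 14-3 = 11
k=4,p=4: even sum, acc = 11+16 = 27
k=4,p=5: odd sum, acc = 27-5 = 22
k=4,p=6: even sum, acc = 22+24 = 46
k=5,p=3: even sum, acc = 46+15 = 61
k=5,p=4: odd sum, acc = 61-4 = 57
k=5,p=5: even sum, acc = 57+25 = 82
k=5,p=6: odd sum, acc = 82-6 = 76
k=6,p=3: odd sum, acc = 76-3 = 73
k=6,p=4: even sum, acc = 73+24 = 97
k=6,p=5: odd sum, acc = 97-5 = 92
k=6,p=6: even sum, acc = 92+36 = 128

128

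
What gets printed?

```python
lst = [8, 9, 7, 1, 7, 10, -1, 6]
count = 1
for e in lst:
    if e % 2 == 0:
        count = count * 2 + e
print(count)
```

e=8: even, count = 1*2+8 = 10
e=9: not even
e=7: not even
e=1: not even
e=7: not even
e=10: even, count = 10*2+10 = 30
e=-1: not even
e=6: even, count = 30*2+6 = 66

66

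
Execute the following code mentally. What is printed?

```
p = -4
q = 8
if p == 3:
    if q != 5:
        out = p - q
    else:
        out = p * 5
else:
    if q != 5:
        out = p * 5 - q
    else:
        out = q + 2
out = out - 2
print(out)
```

p=-4, q=8
p == 3 is False; q != 5 is True
→ out = p * 5 - q = -28
out = (-28)-2 = -30

-30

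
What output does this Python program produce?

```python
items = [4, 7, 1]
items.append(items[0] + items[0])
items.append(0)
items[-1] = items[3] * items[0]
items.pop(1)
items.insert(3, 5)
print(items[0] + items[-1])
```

36

append items[0]+items[0] = 4+4 = 8 → [4, 7, 1, 8]
append 0 → [4, 7, 1, 8, 0]
items[-1] = items[3]*items[0] = 8*4 = 32 → [4, 7, 1, 8, 32]
pop(1) removes 7 → [4, 1, 8, 32]
insert 5 at 3 → [4, 1, 8, 5, 32]
items[0]+items[-1] = 4+32 = 36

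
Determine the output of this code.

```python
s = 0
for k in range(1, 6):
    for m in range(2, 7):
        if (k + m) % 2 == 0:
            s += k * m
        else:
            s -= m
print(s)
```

92

k=1,m=2: odd sum, s = 0-2 = -2
k=1,m=3: even sum, s = (-2)+3 = 1
k=1,m=4: odd sum, s = 1-4 = -3
k=1,m=5: even sum, s = (-3)+5 = 2
k=1,m=6: odd sum, s = 2-6 = -4
k=2,m=2: even sum, s = (-4)+4 = 0
k=2,m=3: odd sum, s = 0-3 = -3
k=2,m=4: even sum, s = (-3)+8 = 5
k=2,m=5: odd sum, s = 5-5 = 0
k=2,m=6: even sum, s = 0+12 = 12
k=3,m=2: odd sum, s = 12-2 = 10
k=3,m=3: even sum, s = 10+9 = 19
k=3,m=4: odd sum, s = 19-4 = 15
k=3,m=5: even sum, s = 15+15 = 30
k=3,m=6: odd sum, s = 30-6 = 24
k=4,m=2: even sum, s = 24+8 = 32
k=4,m=3: odd sum, s = 32-3 = 29
k=4,m=4: even sum, s = 29+16 = 45
k=4,m=5: odd sum, s = 45-5 = 40
k=4,m=6: even sum, s = 40+24 = 64
k=5,m=2: odd sum, s = 64-2 = 62
k=5,m=3: even sum, s = 62+15 = 77
k=5,m=4: odd sum, s = 77-4 = 73
k=5,m=5: even sum, s = 73+25 = 98
k=5,m=6: odd sum, s = 98-6 = 92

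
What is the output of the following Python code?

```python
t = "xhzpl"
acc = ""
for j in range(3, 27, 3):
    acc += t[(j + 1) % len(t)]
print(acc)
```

j=3: add t[4]='l' → 'l'
j=6: add t[2]='z' → 'lz'
j=9: add t[0]='x' → 'lzx'
j=12: add t[3]='p' → 'lzxp'
j=15: add t[1]='h' → 'lzxph'
j=18: add t[4]='l' → 'lzxphl'
j=21: add t[2]='z' → 'lzxphlz'
j=24: add t[0]='x' → 'lzxphlzx'

lzxphlzx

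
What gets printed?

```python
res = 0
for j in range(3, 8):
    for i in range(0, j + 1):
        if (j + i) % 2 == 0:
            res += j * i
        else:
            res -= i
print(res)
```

j=3,i=0: odd sum, res = 0-0 = 0
j=3,i=1: even sum, res = 0+3 = 3
j=3,i=2: odd sum, res = 3-2 = 1
j=3,i=3: even sum, res = 1+9 = 10
j=4,i=0: even sum, res = 10+0 = 10
j=4,i=1: odd sum, res = 10-1 = 9
j=4,i=2: even sum, res = 9+8 = 17
j=4,i=3: odd sum, res = 17-3 = 14
j=4,i=4: even sum, res = 14+16 = 30
j=5,i=0: odd sum, res = 30-0 = 30
j=5,i=1: even sum, res = 30+5 = 35
j=5,i=2: odd sum, res = 35-2 = 33
j=5,i=3: even sum, res = 33+15 = 48
j=5,i=4: odd sum, res = 48-4 = 44
j=5,i=5: even sum, res = 44+25 = 69
j=6,i=0: even sum, res = 69+0 = 69
j=6,i=1: odd sum, res = 69-1 = 68
j=6,i=2: even sum, res = 68+12 = 80
j=6,i=3: odd sum, res = 80-3 = 77
j=6,i=4: even sum, res = 77+24 = 101
j=6,i=5: odd sum, res = 101-5 = 96
j=6,i=6: even sum, res = 96+36 = 132
j=7,i=0: odd sum, res = 132-0 = 132
j=7,i=1: even sum, res = 132+7 = 139
j=7,i=2: odd sum, res = 139-2 = 137
j=7,i=3: even sum, res = 137+21 = 158
j=7,i=4: odd sum, res = 158-4 = 154
j=7,i=5: even sum, res = 154+35 = 189
j=7,i=6: odd sum, res = 189-6 = 183
j=7,i=7: even sum, res = 183+49 = 232

232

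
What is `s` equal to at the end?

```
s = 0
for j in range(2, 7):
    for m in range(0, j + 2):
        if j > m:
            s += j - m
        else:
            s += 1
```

j=2,m=0: 2>0, s = 0+2 = 2
j=2,m=1: 2>1, s = 2+1 = 3
j=2,m=2: not 2>2, s = 3+1 = 4
j=2,m=3: not 2>3, s = 4+1 = 5
j=3,m=0: 3>0, s = 5+3 = 8
j=3,m=1: 3>1, s = 8+2 = 10
j=3,m=2: 3>2, s = 10+1 = 11
j=3,m=3: not 3>3, s = 11+1 = 12
j=3,m=4: not 3>4, s = 12+1 = 13
j=4,m=0: 4>0, s = 13+4 = 17
j=4,m=1: 4>1, s = 17+3 = 20
j=4,m=2: 4>2, s = 20+2 = 22
j=4,m=3: 4>3, s = 22+1 = 23
j=4,m=4: not 4>4, s = 23+1 = 24
j=4,m=5: not 4>5, s = 24+1 = 25
j=5,m=0: 5>0, s = 25+5 = 30
j=5,m=1: 5>1, s = 30+4 = 34
j=5,m=2: 5>2, s = 34+3 = 37
j=5,m=3: 5>3, s = 37+2 = 39
j=5,m=4: 5>4, s = 39+1 = 40
j=5,m=5: not 5>5, s = 40+1 = 41
j=5,m=6: not 5>6, s = 41+1 = 42
j=6,m=0: 6>0, s = 42+6 = 48
j=6,m=1: 6>1, s = 48+5 = 53
j=6,m=2: 6>2, s = 53+4 = 57
j=6,m=3: 6>3, s = 57+3 = 60
j=6,m=4: 6>4, s = 60+2 = 62
j=6,m=5: 6>5, s = 62+1 = 63
j=6,m=6: not 6>6, s = 63+1 = 64
j=6,m=7: not 6>7, s = 64+1 = 65

65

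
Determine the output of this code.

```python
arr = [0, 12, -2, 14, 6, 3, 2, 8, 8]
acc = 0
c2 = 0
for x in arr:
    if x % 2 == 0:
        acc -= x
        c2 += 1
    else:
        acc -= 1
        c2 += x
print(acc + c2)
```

x=0: even, acc = 0-0 = 0; c2=1
x=12: even, acc = 0-12 = -12; c2=2
x=-2: even, acc = (-12)-(-2) = -10; c2=3
x=14: even, acc = (-10)-14 = -24; c2=4
x=6: even, acc = (-24)-6 = -30; c2=5
x=3: not even, acc = (-30)-1 = -31; c2=8
x=2: even, acc = (-31)-2 = -33; c2=9
x=8: even, acc = (-33)-8 = -41; c2=10
x=8: even, acc = (-41)-8 = -49; c2=11
acc+c2 = (-49)+11 = -38

-38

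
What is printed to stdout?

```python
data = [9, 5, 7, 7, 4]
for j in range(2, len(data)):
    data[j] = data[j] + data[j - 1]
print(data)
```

j=2: data[2] = 7+5 = 12 → [9, 5, 12, 7, 4]
j=3: data[3] = 7+12 = 19 → [9, 5, 12, 19, 4]
j=4: data[4] = 4+19 = 23 → [9, 5, 12, 19, 23]

[9, 5, 12, 19, 23]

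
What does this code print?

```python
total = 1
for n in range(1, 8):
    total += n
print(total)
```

29

n=1: total = 1+1 = 2
n=2: total = 2+2 = 4
n=3: total = 4+3 = 7
n=4: total = 7+4 = 11
n=5: total = 11+5 = 16
n=6: total = 16+6 = 22
n=7: total = 22+7 = 29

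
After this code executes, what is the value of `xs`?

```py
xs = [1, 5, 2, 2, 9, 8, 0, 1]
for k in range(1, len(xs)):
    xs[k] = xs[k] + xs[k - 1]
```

[1, 6, 8, 10, 19, 27, 27, 28]

k=1: xs[1] = 5+1 = 6 → [1, 6, 2, 2, 9, 8, 0, 1]
k=2: xs[2] = 2+6 = 8 → [1, 6, 8, 2, 9, 8, 0, 1]
k=3: xs[3] = 2+8 = 10 → [1, 6, 8, 10, 9, 8, 0, 1]
k=4: xs[4] = 9+10 = 19 → [1, 6, 8, 10, 19, 8, 0, 1]
k=5: xs[5] = 8+19 = 27 → [1, 6, 8, 10, 19, 27, 0, 1]
k=6: xs[6] = 0+27 = 27 → [1, 6, 8, 10, 19, 27, 27, 1]
k=7: xs[7] = 1+27 = 28 → [1, 6, 8, 10, 19, 27, 27, 28]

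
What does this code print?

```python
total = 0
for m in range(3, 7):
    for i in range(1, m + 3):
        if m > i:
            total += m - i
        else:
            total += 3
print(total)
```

70

m=3,i=1: 3>1, total = 0+2 = 2
m=3,i=2: 3>2, total = 2+1 = 3
m=3,i=3: not 3>3, total = 3+3 = 6
m=3,i=4: not 3>4, total = 6+3 = 9
m=3,i=5: not 3>5, total = 9+3 = 12
m=4,i=1: 4>1, total = 12+3 = 15
m=4,i=2: 4>2, total = 15+2 = 17
m=4,i=3: 4>3, total = 17+1 = 18
m=4,i=4: not 4>4, total = 18+3 = 21
m=4,i=5: not 4>5, total = 21+3 = 24
m=4,i=6: not 4>6, total = 24+3 = 27
m=5,i=1: 5>1, total = 27+4 = 31
m=5,i=2: 5>2, total = 31+3 = 34
m=5,i=3: 5>3, total = 34+2 = 36
m=5,i=4: 5>4, total = 36+1 = 37
m=5,i=5: not 5>5, total = 37+3 = 40
m=5,i=6: not 5>6, total = 40+3 = 43
m=5,i=7: not 5>7, total = 43+3 = 46
m=6,i=1: 6>1, total = 46+5 = 51
m=6,i=2: 6>2, total = 51+4 = 55
m=6,i=3: 6>3, total = 55+3 = 58
m=6,i=4: 6>4, total = 58+2 = 60
m=6,i=5: 6>5, total = 60+1 = 61
m=6,i=6: not 6>6, total = 61+3 = 64
m=6,i=7: not 6>7, total = 64+3 = 67
m=6,i=8: not 6>8, total = 67+3 = 70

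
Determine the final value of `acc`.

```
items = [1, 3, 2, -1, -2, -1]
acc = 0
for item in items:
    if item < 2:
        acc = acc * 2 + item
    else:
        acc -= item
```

item=1: <2, acc = 0*2+1 = 1
item=3: not <2, acc = 1-3 = -2
item=2: not <2, acc = (-2)-2 = -4
item=-1: <2, acc = (-4)*2+(-1) = -9
item=-2: <2, acc = (-9)*2+(-2) = -20
item=-1: <2, acc = (-20)*2+(-1) = -41

-41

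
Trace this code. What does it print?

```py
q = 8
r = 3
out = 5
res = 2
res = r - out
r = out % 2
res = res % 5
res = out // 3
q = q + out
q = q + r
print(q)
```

res = 3-5 = -2
r = 5%2 = 1
res = (-2)%5 = 3
res = 5//3 = 1
q = 8+5 = 13
q = 13+1 = 14

14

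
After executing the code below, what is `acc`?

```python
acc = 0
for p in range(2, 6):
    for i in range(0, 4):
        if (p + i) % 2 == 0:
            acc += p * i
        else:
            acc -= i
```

32

p=2,i=0: even sum, acc = 0+0 = 0
p=2,i=1: odd sum, acc = 0-1 = -1
p=2,i=2: even sum, acc = (-1)+4 = 3
p=2,i=3: odd sum, acc = 3-3 = 0
p=3,i=0: odd sum, acc = 0-0 = 0
p=3,i=1: even sum, acc = 0+3 = 3
p=3,i=2: odd sum, acc = 3-2 = 1
p=3,i=3: even sum, acc = 1+9 = 10
p=4,i=0: even sum, acc = 10+0 = 10
p=4,i=1: odd sum, acc = 10-1 = 9
p=4,i=2: even sum, acc = 9+8 = 17
p=4,i=3: odd sum, acc = 17-3 = 14
p=5,i=0: odd sum, acc = 14-0 = 14
p=5,i=1: even sum, acc = 14+5 = 19
p=5,i=2: odd sum, acc = 19-2 = 17
p=5,i=3: even sum, acc = 17+15 = 32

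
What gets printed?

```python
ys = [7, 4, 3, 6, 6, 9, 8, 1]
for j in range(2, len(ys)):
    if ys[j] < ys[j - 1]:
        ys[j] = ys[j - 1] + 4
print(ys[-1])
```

28

j=2: 3<4, ys[2] = 4+4 = 8 → [7, 4, 8, 6, 6, 9, 8, 1]
j=3: 6<8, ys[3] = 8+4 = 12 → [7, 4, 8, 12, 6, 9, 8, 1]
j=4: 6<12, ys[4] = 12+4 = 16 → [7, 4, 8, 12, 16, 9, 8, 1]
j=5: 9<16, ys[5] = 16+4 = 20 → [7, 4, 8, 12, 16, 20, 8, 1]
j=6: 8<20, ys[6] = 20+4 = 24 → [7, 4, 8, 12, 16, 20, 24, 1]
j=7: 1<24, ys[7] = 24+4 = 28 → [7, 4, 8, 12, 16, 20, 24, 28]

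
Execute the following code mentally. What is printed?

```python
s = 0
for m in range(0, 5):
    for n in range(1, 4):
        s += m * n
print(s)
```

m=0,n=1: s = 0+0 = 0
m=0,n=2: s = 0+0 = 0
m=0,n=3: s = 0+0 = 0
m=1,n=1: s = 0+1 = 1
m=1,n=2: s = 1+2 = 3
m=1,n=3: s = 3+3 = 6
m=2,n=1: s = 6+2 = 8
m=2,n=2: s = 8+4 = 12
m=2,n=3: s = 12+6 = 18
m=3,n=1: s = 18+3 = 21
m=3,n=2: s = 21+6 = 27
m=3,n=3: s = 27+9 = 36
m=4,n=1: s = 36+4 = 40
m=4,n=2: s = 40+8 = 48
m=4,n=3: s = 48+12 = 60

60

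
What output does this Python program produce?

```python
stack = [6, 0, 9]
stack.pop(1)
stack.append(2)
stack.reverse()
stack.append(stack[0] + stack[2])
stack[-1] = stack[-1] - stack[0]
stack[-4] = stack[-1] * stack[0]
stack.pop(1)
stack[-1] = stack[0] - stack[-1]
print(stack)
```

[12, 6, 6]

pop(1) removes 0 → [6, 9]
append 2 → [6, 9, 2]
reverse → [2, 9, 6]
append stack[0]+stack[2] = 2+6 = 8 → [2, 9, 6, 8]
stack[-1] = stack[-1]-stack[0] = 8-2 = 6 → [2, 9, 6, 6]
stack[-4] = stack[-1]*stack[0] = 6*2 = 12 → [12, 9, 6, 6]
pop(1) removes 9 → [12, 6, 6]
stack[-1] = stack[0]-stack[-1] = 12-6 = 6 → [12, 6, 6]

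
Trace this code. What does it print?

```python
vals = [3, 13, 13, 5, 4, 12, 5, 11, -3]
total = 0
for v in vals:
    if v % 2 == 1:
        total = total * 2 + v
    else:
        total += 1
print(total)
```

v=3: odd, total = 0*2+3 = 3
v=13: odd, total = 3*2+13 = 19
v=13: odd, total = 19*2+13 = 51
v=5: odd, total = 51*2+5 = 107
v=4: not odd, total = 107+1 = 108
v=12: not odd, total = 108+1 = 109
v=5: odd, total = 109*2+5 = 223
v=11: odd, total = 223*2+11 = 457
v=-3: odd, total = 457*2+(-3) = 911

911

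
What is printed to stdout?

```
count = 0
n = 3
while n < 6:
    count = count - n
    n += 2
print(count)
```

-8

n=3: count = 0-3 = -3
n=5: count = (-3)-5 = -8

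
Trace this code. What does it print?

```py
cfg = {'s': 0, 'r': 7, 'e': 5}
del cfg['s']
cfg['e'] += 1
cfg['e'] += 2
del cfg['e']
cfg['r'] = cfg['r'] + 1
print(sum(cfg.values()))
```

del 's' → {'r': 7, 'e': 5}
cfg['e'] = 5+1 = 6 → {'r': 7, 'e': 6}
cfg['e'] = 6+2 = 8 → {'r': 7, 'e': 8}
del 'e' → {'r': 7}
cfg['r'] = cfg['r']+1 = 8 → {'r': 8}
sum of values = 8

8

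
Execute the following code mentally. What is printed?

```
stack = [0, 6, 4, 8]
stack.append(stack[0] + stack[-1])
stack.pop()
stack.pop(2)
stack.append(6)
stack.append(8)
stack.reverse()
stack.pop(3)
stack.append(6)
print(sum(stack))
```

28

append stack[0]+stack[-1] = 0+8 = 8 → [0, 6, 4, 8, 8]
pop() removes 8 → [0, 6, 4, 8]
pop(2) removes 4 → [0, 6, 8]
append 6 → [0, 6, 8, 6]
append 8 → [0, 6, 8, 6, 8]
reverse → [8, 6, 8, 6, 0]
pop(3) removes 6 → [8, 6, 8, 0]
append 6 → [8, 6, 8, 0, 6]
sum = 28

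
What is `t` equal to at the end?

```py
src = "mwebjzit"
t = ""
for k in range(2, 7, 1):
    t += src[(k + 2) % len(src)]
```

k=2: add src[4]='j' → 'j'
k=3: add src[5]='z' → 'jz'
k=4: add src[6]='i' → 'jzi'
k=5: add src[7]='t' → 'jzit'
k=6: add src[0]='m' → 'jzitm'

'jzitm'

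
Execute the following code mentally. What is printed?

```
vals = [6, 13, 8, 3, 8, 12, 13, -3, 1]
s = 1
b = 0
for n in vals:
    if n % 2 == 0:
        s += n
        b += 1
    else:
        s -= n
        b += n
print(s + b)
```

39

n=6: even, s = 1+6 = 7; b=1
n=13: not even, s = 7-13 = -6; b=14
n=8: even, s = (-6)+8 = 2; b=15
n=3: not even, s = 2-3 = -1; b=18
n=8: even, s = (-1)+8 = 7; b=19
n=12: even, s = 7+12 = 19; b=20
n=13: not even, s = 19-13 = 6; b=33
n=-3: not even, s = 6-(-3) = 9; b=30
n=1: not even, s = 9-1 = 8; b=31
s+b = 8+31 = 39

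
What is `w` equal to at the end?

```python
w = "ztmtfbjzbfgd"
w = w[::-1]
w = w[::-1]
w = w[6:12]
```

'jzbfgd'

reverse → 'dgfbzjbftmtz'
reverse → 'ztmtfbjzbfgd'
slice [6:12] → 'jzbfgd'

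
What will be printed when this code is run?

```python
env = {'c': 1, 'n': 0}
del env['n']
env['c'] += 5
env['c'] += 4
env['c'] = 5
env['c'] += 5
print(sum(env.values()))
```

10

del 'n' → {'c': 1}
env['c'] = 1+5 = 6 → {'c': 6}
env['c'] = 6+4 = 10 → {'c': 10}
env['c'] = 5 → {'c': 5}
env['c'] = 5+5 = 10 → {'c': 10}
sum of values = 10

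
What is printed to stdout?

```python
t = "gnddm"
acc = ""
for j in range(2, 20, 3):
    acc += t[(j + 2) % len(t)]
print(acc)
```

j=2: add t[4]='m' → 'm'
j=5: add t[2]='d' → 'md'
j=8: add t[0]='g' → 'mdg'
j=11: add t[3]='d' → 'mdgd'
j=14: add t[1]='n' → 'mdgdn'
j=17: add t[4]='m' → 'mdgdnm'

mdgdnm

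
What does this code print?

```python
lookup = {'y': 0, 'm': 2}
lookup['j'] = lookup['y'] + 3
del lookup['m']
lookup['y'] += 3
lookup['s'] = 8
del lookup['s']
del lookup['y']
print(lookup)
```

{'j': 3}

lookup['j'] = lookup['y']+3 = 3 → {'y': 0, 'm': 2, 'j': 3}
del 'm' → {'y': 0, 'j': 3}
lookup['y'] = 0+3 = 3 → {'y': 3, 'j': 3}
lookup['s'] = 8 → {'y': 3, 'j': 3, 's': 8}
del 's' → {'y': 3, 'j': 3}
del 'y' → {'j': 3}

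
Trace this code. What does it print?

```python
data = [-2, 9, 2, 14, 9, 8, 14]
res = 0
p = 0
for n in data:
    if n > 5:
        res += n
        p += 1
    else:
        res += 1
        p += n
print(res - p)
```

51

n=-2: not >5, res = 0+1 = 1; p=-2
n=9: >5, res = 1+9 = 10; p=-1
n=2: not >5, res = 10+1 = 11; p=1
n=14: >5, res = 11+14 = 25; p=2
n=9: >5, res = 25+9 = 34; p=3
n=8: >5, res = 34+8 = 42; p=4
n=14: >5, res = 42+14 = 56; p=5
res-p = 56-5 = 51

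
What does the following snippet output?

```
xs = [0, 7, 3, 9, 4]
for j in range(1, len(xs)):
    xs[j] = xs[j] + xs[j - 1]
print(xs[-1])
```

j=1: xs[1] = 7+0 = 7 → [0, 7, 3, 9, 4]
j=2: xs[2] = 3+7 = 10 → [0, 7, 10, 9, 4]
j=3: xs[3] = 9+10 = 19 → [0, 7, 10, 19, 4]
j=4: xs[4] = 4+19 = 23 → [0, 7, 10, 19, 23]

23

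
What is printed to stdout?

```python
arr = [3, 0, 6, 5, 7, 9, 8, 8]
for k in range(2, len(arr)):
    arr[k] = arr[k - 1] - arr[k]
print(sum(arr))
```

k=2: arr[2] = 0-6 = -6 → [3, 0, -6, 5, 7, 9, 8, 8]
k=3: arr[3] = (-6)-5 = -11 → [3, 0, -6, -11, 7, 9, 8, 8]
k=4: arr[4] = (-11)-7 = -18 → [3, 0, -6, -11, -18, 9, 8, 8]
k=5: arr[5] = (-18)-9 = -27 → [3, 0, -6, -11, -18, -27, 8, 8]
k=6: arr[6] = (-27)-8 = -35 → [3, 0, -6, -11, -18, -27, -35, 8]
k=7: arr[7] = (-35)-8 = -43 → [3, 0, -6, -11, -18, -27, -35, -43]
sum = -137

-137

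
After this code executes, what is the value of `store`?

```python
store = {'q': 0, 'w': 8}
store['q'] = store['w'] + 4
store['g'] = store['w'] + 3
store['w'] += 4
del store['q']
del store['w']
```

store['q'] = store['w']+4 = 12 → {'q': 12, 'w': 8}
store['g'] = store['w']+3 = 11 → {'q': 12, 'w': 8, 'g': 11}
store['w'] = 8+4 = 12 → {'q': 12, 'w': 12, 'g': 11}
del 'q' → {'w': 12, 'g': 11}
del 'w' → {'g': 11}

{'g': 11}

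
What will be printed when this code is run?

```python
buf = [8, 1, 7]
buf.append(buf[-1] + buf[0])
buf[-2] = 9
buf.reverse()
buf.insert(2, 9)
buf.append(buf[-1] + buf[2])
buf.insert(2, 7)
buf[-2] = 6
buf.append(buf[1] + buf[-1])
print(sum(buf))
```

90

append buf[-1]+buf[0] = 7+8 = 15 → [8, 1, 7, 15]
buf[-2] = 9 → [8, 1, 9, 15]
reverse → [15, 9, 1, 8]
insert 9 at 2 → [15, 9, 9, 1, 8]
append buf[-1]+buf[2] = 8+9 = 17 → [15, 9, 9, 1, 8, 17]
insert 7 at 2 → [15, 9, 7, 9, 1, 8, 17]
buf[-2] = 6 → [15, 9, 7, 9, 1, 6, 17]
append buf[1]+buf[-1] = 9+17 = 26 → [15, 9, 7, 9, 1, 6, 17, 26]
sum = 90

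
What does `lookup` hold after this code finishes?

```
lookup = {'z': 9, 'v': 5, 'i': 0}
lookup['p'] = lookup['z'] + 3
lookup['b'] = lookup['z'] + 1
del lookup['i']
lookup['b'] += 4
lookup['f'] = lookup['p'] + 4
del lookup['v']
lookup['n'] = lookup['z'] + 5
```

lookup['p'] = lookup['z']+3 = 12 → {'z': 9, 'v': 5, 'i': 0, 'p': 12}
lookup['b'] = lookup['z']+1 = 10 → {'z': 9, 'v': 5, 'i': 0, 'p': 12, 'b': 10}
del 'i' → {'z': 9, 'v': 5, 'p': 12, 'b': 10}
lookup['b'] = 10+4 = 14 → {'z': 9, 'v': 5, 'p': 12, 'b': 14}
lookup['f'] = lookup['p']+4 = 16 → {'z': 9, 'v': 5, 'p': 12, 'b': 14, 'f': 16}
del 'v' → {'z': 9, 'p': 12, 'b': 14, 'f': 16}
lookup['n'] = lookup['z']+5 = 14 → {'z': 9, 'p': 12, 'b': 14, 'f': 16, 'n': 14}

{'z': 9, 'p': 12, 'b': 14, 'f': 16, 'n': 14}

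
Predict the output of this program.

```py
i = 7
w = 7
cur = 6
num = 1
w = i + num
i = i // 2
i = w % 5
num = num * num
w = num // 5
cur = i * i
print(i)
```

3

w = 7+1 = 8
i = 7//2 = 3
i = 8%5 = 3
num = 1*1 = 1
w = 1//5 = 0
cur = 3*3 = 9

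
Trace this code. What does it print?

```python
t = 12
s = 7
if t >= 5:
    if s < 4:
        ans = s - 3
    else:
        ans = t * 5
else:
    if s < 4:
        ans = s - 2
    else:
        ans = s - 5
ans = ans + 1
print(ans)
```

61

t=12, s=7
t >= 5 is True; s < 4 is False
→ ans = t * 5 = 60
ans = 60+1 = 61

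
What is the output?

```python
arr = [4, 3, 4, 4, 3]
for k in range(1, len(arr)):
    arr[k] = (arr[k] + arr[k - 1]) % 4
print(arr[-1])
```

2

k=1: arr[1] = (3+4)%4 = 3 → [4, 3, 4, 4, 3]
k=2: arr[2] = (4+3)%4 = 3 → [4, 3, 3, 4, 3]
k=3: arr[3] = (4+3)%4 = 3 → [4, 3, 3, 3, 3]
k=4: arr[4] = (3+3)%4 = 2 → [4, 3, 3, 3, 2]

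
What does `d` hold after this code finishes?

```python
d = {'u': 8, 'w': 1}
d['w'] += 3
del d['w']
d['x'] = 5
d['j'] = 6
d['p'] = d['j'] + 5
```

{'u': 8, 'x': 5, 'j': 6, 'p': 11}

d['w'] = 1+3 = 4 → {'u': 8, 'w': 4}
del 'w' → {'u': 8}
d['x'] = 5 → {'u': 8, 'x': 5}
d['j'] = 6 → {'u': 8, 'x': 5, 'j': 6}
d['p'] = d['j']+5 = 11 → {'u': 8, 'x': 5, 'j': 6, 'p': 11}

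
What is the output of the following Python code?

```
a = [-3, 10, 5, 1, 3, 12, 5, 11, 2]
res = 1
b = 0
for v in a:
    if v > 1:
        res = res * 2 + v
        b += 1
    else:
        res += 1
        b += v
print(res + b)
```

1281

v=-3: not >1, res = 1+1 = 2; b=-3
v=10: >1, res = 2*2+10 = 14; b=-2
v=5: >1, res = 14*2+5 = 33; b=-1
v=1: not >1, res = 33+1 = 34; b=0
v=3: >1, res = 34*2+3 = 71; b=1
v=12: >1, res = 71*2+12 = 154; b=2
v=5: >1, res = 154*2+5 = 313; b=3
v=11: >1, res = 313*2+11 = 637; b=4
v=2: >1, res = 637*2+2 = 1276; b=5
res+b = 1276+5 = 1281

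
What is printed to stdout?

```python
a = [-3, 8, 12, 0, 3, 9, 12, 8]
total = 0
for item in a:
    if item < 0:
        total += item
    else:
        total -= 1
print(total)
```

-10

item=-3: <0, total = 0+(-3) = -3
item=8: not <0, total = (-3)-1 = -4
item=12: not <0, total = (-4)-1 = -5
item=0: not <0, total = (-5)-1 = -6
item=3: not <0, total = (-6)-1 = -7
item=9: not <0, total = (-7)-1 = -8
item=12: not <0, total = (-8)-1 = -9
item=8: not <0, total = (-9)-1 = -10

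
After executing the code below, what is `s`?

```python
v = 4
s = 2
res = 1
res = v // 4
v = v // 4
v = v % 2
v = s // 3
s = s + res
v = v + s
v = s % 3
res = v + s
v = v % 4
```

3

res = 4//4 = 1
v = 4//4 = 1
v = 1%2 = 1
v = 2//3 = 0
s = 2+1 = 3
v = 0+3 = 3
v = 3%3 = 0
res = 0+3 = 3
v = 0%4 = 0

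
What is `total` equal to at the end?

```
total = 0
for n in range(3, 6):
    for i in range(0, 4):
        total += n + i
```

66

n=3,i=0: total = 0+3 = 3
n=3,i=1: total = 3+4 = 7
n=3,i=2: total = 7+5 = 12
n=3,i=3: total = 12+6 = 18
n=4,i=0: total = 18+4 = 22
n=4,i=1: total = 22+5 = 27
n=4,i=2: total = 27+6 = 33
n=4,i=3: total = 33+7 = 40
n=5,i=0: total = 40+5 = 45
n=5,i=1: total = 45+6 = 51
n=5,i=2: total = 51+7 = 58
n=5,i=3: total = 58+8 = 66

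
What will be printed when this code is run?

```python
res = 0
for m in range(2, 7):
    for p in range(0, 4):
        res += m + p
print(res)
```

110

m=2,p=0: res = 0+2 = 2
m=2,p=1: res = 2+3 = 5
m=2,p=2: res = 5+4 = 9
m=2,p=3: res = 9+5 = 14
m=3,p=0: res = 14+3 = 17
m=3,p=1: res = 17+4 = 21
m=3,p=2: res = 21+5 = 26
m=3,p=3: res = 26+6 = 32
m=4,p=0: res = 32+4 = 36
m=4,p=1: res = 36+5 = 41
m=4,p=2: res = 41+6 = 47
m=4,p=3: res = 47+7 = 54
m=5,p=0: res = 54+5 = 59
m=5,p=1: res = 59+6 = 65
m=5,p=2: res = 65+7 = 72
m=5,p=3: res = 72+8 = 80
m=6,p=0: res = 80+6 = 86
m=6,p=1: res = 86+7 = 93
m=6,p=2: res = 93+8 = 101
m=6,p=3: res = 101+9 = 110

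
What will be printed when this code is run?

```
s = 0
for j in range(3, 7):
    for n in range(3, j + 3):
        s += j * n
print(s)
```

431

j=3,n=3: s = 0+9 = 9
j=3,n=4: s = 9+12 = 21
j=3,n=5: s = 21+15 = 36
j=4,n=3: s = 36+12 = 48
j=4,n=4: s = 48+16 = 64
j=4,n=5: s = 64+20 = 84
j=4,n=6: s = 84+24 = 108
j=5,n=3: s = 108+15 = 123
j=5,n=4: s = 123+20 = 143
j=5,n=5: s = 143+25 = 168
j=5,n=6: s = 168+30 = 198
j=5,n=7: s = 198+35 = 233
j=6,n=3: s = 233+18 = 251
j=6,n=4: s = 251+24 = 275
j=6,n=5: s = 275+30 = 305
j=6,n=6: s = 305+36 = 341
j=6,n=7: s = 341+42 = 383
j=6,n=8: s = 383+48 = 431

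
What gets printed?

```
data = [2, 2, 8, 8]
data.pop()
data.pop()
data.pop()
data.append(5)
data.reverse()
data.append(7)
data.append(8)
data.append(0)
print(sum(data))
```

pop() removes 8 → [2, 2, 8]
pop() removes 8 → [2, 2]
pop() removes 2 → [2]
append 5 → [2, 5]
reverse → [5, 2]
append 7 → [5, 2, 7]
append 8 → [5, 2, 7, 8]
append 0 → [5, 2, 7, 8, 0]
sum = 22

22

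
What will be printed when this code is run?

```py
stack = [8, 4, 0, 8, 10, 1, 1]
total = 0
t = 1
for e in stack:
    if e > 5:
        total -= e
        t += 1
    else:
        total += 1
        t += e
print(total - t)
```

e=8: >5, total = 0-8 = -8; t=2
e=4: not >5, total = (-8)+1 = -7; t=6
e=0: not >5, total = (-7)+1 = -6; t=6
e=8: >5, total = (-6)-8 = -14; t=7
e=10: >5, total = (-14)-10 = -24; t=8
e=1: not >5, total = (-24)+1 = -23; t=9
e=1: not >5, total = (-23)+1 = -22; t=10
total-t = (-22)-10 = -32

-32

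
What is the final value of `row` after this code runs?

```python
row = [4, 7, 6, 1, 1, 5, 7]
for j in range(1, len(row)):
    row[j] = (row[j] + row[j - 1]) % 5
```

j=1: row[1] = (7+4)%5 = 1 → [4, 1, 6, 1, 1, 5, 7]
j=2: row[2] = (6+1)%5 = 2 → [4, 1, 2, 1, 1, 5, 7]
j=3: row[3] = (1+2)%5 = 3 → [4, 1, 2, 3, 1, 5, 7]
j=4: row[4] = (1+3)%5 = 4 → [4, 1, 2, 3, 4, 5, 7]
j=5: row[5] = (5+4)%5 = 4 → [4, 1, 2, 3, 4, 4, 7]
j=6: row[6] = (7+4)%5 = 1 → [4, 1, 2, 3, 4, 4, 1]

[4, 1, 2, 3, 4, 4, 1]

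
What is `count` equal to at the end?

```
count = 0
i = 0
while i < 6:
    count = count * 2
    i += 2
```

0

i=0: count = 0*2 = 0
i=2: count = 0*2 = 0
i=4: count = 0*2 = 0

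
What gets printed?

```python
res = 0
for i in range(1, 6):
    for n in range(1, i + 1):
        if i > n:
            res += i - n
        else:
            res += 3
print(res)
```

35

i=1,n=1: not 1>1, res = 0+3 = 3
i=2,n=1: 2>1, res = 3+1 = 4
i=2,n=2: not 2>2, res = 4+3 = 7
i=3,n=1: 3>1, res = 7+2 = 9
i=3,n=2: 3>2, res = 9+1 = 10
i=3,n=3: not 3>3, res = 10+3 = 13
i=4,n=1: 4>1, res = 13+3 = 16
i=4,n=2: 4>2, res = 16+2 = 18
i=4,n=3: 4>3, res = 18+1 = 19
i=4,n=4: not 4>4, res = 19+3 = 22
i=5,n=1: 5>1, res = 22+4 = 26
i=5,n=2: 5>2, res = 26+3 = 29
i=5,n=3: 5>3, res = 29+2 = 31
i=5,n=4: 5>4, res = 31+1 = 32
i=5,n=5: not 5>5, res = 32+3 = 35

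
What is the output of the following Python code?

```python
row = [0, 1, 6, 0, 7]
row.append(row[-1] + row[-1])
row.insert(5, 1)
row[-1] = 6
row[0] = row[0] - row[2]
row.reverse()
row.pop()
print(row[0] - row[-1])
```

append row[-1]+row[-1] = 7+7 = 14 → [0, 1, 6, 0, 7, 14]
insert 1 at 5 → [0, 1, 6, 0, 7, 1, 14]
row[-1] = 6 → [0, 1, 6, 0, 7, 1, 6]
row[0] = row[0]-row[2] = 0-6 = -6 → [-6, 1, 6, 0, 7, 1, 6]
reverse → [6, 1, 7, 0, 6, 1, -6]
pop() removes -6 → [6, 1, 7, 0, 6, 1]
row[0]-row[-1] = 6-1 = 5

5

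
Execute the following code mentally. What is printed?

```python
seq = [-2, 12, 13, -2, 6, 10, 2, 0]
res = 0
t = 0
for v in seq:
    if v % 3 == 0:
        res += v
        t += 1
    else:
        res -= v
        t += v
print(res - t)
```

v=-2: not %3==0, res = 0-(-2) = 2; t=-2
v=12: %3==0, res = 2+12 = 14; t=-1
v=13: not %3==0, res = 14-13 = 1; t=12
v=-2: not %3==0, res = 1-(-2) = 3; t=10
v=6: %3==0, res = 3+6 = 9; t=11
v=10: not %3==0, res = 9-10 = -1; t=21
v=2: not %3==0, res = (-1)-2 = -3; t=23
v=0: %3==0, res = (-3)+0 = -3; t=24
res-t = (-3)-24 = -27

-27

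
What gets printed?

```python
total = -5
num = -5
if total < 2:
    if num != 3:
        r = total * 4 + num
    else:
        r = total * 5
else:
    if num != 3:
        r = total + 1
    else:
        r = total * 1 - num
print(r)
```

-25

total=-5, num=-5
total < 2 is True; num != 3 is True
→ r = total * 4 + num = -25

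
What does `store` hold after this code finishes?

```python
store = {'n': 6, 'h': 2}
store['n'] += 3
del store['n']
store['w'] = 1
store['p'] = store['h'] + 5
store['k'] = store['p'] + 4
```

store['n'] = 6+3 = 9 → {'n': 9, 'h': 2}
del 'n' → {'h': 2}
store['w'] = 1 → {'h': 2, 'w': 1}
store['p'] = store['h']+5 = 7 → {'h': 2, 'w': 1, 'p': 7}
store['k'] = store['p']+4 = 11 → {'h': 2, 'w': 1, 'p': 7, 'k': 11}

{'h': 2, 'w': 1, 'p': 7, 'k': 11}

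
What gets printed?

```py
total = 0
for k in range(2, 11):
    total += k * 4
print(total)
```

216

k=2: total = 0+2*4 = 8
k=3: total = 8+3*4 = 20
k=4: total = 20+4*4 = 36
k=5: total = 36+5*4 = 56
k=6: total = 56+6*4 = 80
k=7: total = 80+7*4 = 108
k=8: total = 108+8*4 = 140
k=9: total = 140+9*4 = 176
k=10: total = 176+10*4 = 216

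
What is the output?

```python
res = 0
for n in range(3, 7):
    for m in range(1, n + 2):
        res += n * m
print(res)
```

n=3,m=1: res = 0+3 = 3
n=3,m=2: res = 3+6 = 9
n=3,m=3: res = 9+9 = 18
n=3,m=4: res = 18+12 = 30
n=4,m=1: res = 30+4 = 34
n=4,m=2: res = 34+8 = 42
n=4,m=3: res = 42+12 = 54
n=4,m=4: res = 54+16 = 70
n=4,m=5: res = 70+20 = 90
n=5,m=1: res = 90+5 = 95
n=5,m=2: res = 95+10 = 105
n=5,m=3: res = 105+15 = 120
n=5,m=4: res = 120+20 = 140
n=5,m=5: res = 140+25 = 165
n=5,m=6: res = 165+30 = 195
n=6,m=1: res = 195+6 = 201
n=6,m=2: res = 201+12 = 213
n=6,m=3: res = 213+18 = 231
n=6,m=4: res = 231+24 = 255
n=6,m=5: res = 255+30 = 285
n=6,m=6: res = 285+36 = 321
n=6,m=7: res = 321+42 = 363

363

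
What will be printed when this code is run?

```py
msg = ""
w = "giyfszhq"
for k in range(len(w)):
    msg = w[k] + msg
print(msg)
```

k=0: prepend 'g' → 'g'
k=1: prepend 'i' → 'ig'
k=2: prepend 'y' → 'yig'
k=3: prepend 'f' → 'fyig'
k=4: prepend 's' → 'sfyig'
k=5: prepend 'z' → 'zsfyig'
k=6: prepend 'h' → 'hzsfyig'
k=7: prepend 'q' → 'qhzsfyig'

qhzsfyig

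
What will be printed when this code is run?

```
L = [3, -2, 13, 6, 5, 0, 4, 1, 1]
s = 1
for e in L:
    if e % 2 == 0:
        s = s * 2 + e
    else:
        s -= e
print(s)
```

e=3: not even, s = 1-3 = -2
e=-2: even, s = (-2)*2+(-2) = -6
e=13: not even, s = (-6)-13 = -19
e=6: even, s = (-19)*2+6 = -32
e=5: not even, s = (-32)-5 = -37
e=0: even, s = (-37)*2+0 = -74
e=4: even, s = (-74)*2+4 = -144
e=1: not even, s = (-144)-1 = -145
e=1: not even, s = (-145)-1 = -146

-146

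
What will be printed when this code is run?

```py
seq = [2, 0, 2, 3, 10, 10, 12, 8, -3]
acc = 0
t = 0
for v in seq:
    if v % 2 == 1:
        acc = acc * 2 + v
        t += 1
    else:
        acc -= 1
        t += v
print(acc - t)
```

v=2: not odd, acc = 0-1 = -1; t=2
v=0: not odd, acc = (-1)-1 = -2; t=2
v=2: not odd, acc = (-2)-1 = -3; t=4
v=3: odd, acc = (-3)*2+3 = -3; t=5
v=10: not odd, acc = (-3)-1 = -4; t=15
v=10: not odd, acc = (-4)-1 = -5; t=25
v=12: not odd, acc = (-5)-1 = -6; t=37
v=8: not odd, acc = (-6)-1 = -7; t=45
v=-3: odd, acc = (-7)*2+(-3) = -17; t=46
acc-t = (-17)-46 = -63

-63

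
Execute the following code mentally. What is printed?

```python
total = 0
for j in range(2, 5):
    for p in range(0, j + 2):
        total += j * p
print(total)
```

102

j=2,p=0: total = 0+0 = 0
j=2,p=1: total = 0+2 = 2
j=2,p=2: total = 2+4 = 6
j=2,p=3: total = 6+6 = 12
j=3,p=0: total = 12+0 = 12
j=3,p=1: total = 12+3 = 15
j=3,p=2: total = 15+6 = 21
j=3,p=3: total = 21+9 = 30
j=3,p=4: total = 30+12 = 42
j=4,p=0: total = 42+0 = 42
j=4,p=1: total = 42+4 = 46
j=4,p=2: total = 46+8 = 54
j=4,p=3: total = 54+12 = 66
j=4,p=4: total = 66+16 = 82
j=4,p=5: total = 82+20 = 102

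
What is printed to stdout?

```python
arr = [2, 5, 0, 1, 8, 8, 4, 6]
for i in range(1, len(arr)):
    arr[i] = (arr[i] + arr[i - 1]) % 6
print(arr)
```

[2, 1, 1, 2, 4, 0, 4, 4]

i=1: arr[1] = (5+2)%6 = 1 → [2, 1, 0, 1, 8, 8, 4, 6]
i=2: arr[2] = (0+1)%6 = 1 → [2, 1, 1, 1, 8, 8, 4, 6]
i=3: arr[3] = (1+1)%6 = 2 → [2, 1, 1, 2, 8, 8, 4, 6]
i=4: arr[4] = (8+2)%6 = 4 → [2, 1, 1, 2, 4, 8, 4, 6]
i=5: arr[5] = (8+4)%6 = 0 → [2, 1, 1, 2, 4, 0, 4, 6]
i=6: arr[6] = (4+0)%6 = 4 → [2, 1, 1, 2, 4, 0, 4, 6]
i=7: arr[7] = (6+4)%6 = 4 → [2, 1, 1, 2, 4, 0, 4, 4]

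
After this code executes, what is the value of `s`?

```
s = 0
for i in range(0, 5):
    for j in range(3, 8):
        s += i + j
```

175

i=0,j=3: s = 0+3 = 3
i=0,j=4: s = 3+4 = 7
i=0,j=5: s = 7+5 = 12
i=0,j=6: s = 12+6 = 18
i=0,j=7: s = 18+7 = 25
i=1,j=3: s = 25+4 = 29
i=1,j=4: s = 29+5 = 34
i=1,j=5: s = 34+6 = 40
i=1,j=6: s = 40+7 = 47
i=1,j=7: s = 47+8 = 55
i=2,j=3: s = 55+5 = 60
i=2,j=4: s = 60+6 = 66
i=2,j=5: s = 66+7 = 73
i=2,j=6: s = 73+8 = 81
i=2,j=7: s = 81+9 = 90
i=3,j=3: s = 90+6 = 96
i=3,j=4: s = 96+7 = 103
i=3,j=5: s = 103+8 = 111
i=3,j=6: s = 111+9 = 120
i=3,j=7: s = 120+10 = 130
i=4,j=3: s = 130+7 = 137
i=4,j=4: s = 137+8 = 145
i=4,j=5: s = 145+9 = 154
i=4,j=6: s = 154+10 = 164
i=4,j=7: s = 164+11 = 175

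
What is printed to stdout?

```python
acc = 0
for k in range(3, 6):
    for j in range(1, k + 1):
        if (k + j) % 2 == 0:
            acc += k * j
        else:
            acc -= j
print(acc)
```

k=3,j=1: even sum, acc = 0+3 = 3
k=3,j=2: odd sum, acc = 3-2 = 1
k=3,j=3: even sum, acc = 1+9 = 10
k=4,j=1: odd sum, acc = 10-1 = 9
k=4,j=2: even sum, acc = 9+8 = 17
k=4,j=3: odd sum, acc = 17-3 = 14
k=4,j=4: even sum, acc = 14+16 = 30
k=5,j=1: even sum, acc = 30+5 = 35
k=5,j=2: odd sum, acc = 35-2 = 33
k=5,j=3: even sum, acc = 33+15 = 48
k=5,j=4: odd sum, acc = 48-4 = 44
k=5,j=5: even sum, acc = 44+25 = 69

69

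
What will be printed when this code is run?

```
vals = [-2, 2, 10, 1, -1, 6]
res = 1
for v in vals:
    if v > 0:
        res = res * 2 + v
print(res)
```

v=-2: not >0
v=2: >0, res = 1*2+2 = 4
v=10: >0, res = 4*2+10 = 18
v=1: >0, res = 18*2+1 = 37
v=-1: not >0
v=6: >0, res = 37*2+6 = 80

80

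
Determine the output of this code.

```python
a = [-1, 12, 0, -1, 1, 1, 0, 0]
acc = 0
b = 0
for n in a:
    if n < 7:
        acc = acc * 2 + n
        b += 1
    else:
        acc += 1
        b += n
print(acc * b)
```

n=-1: <7, acc = 0*2+(-1) = -1; b=1
n=12: not <7, acc = (-1)+1 = 0; b=13
n=0: <7, acc = 0*2+0 = 0; b=14
n=-1: <7, acc = 0*2+(-1) = -1; b=15
n=1: <7, acc = (-1)*2+1 = -1; b=16
n=1: <7, acc = (-1)*2+1 = -1; b=17
n=0: <7, acc = (-1)*2+0 = -2; b=18
n=0: <7, acc = (-2)*2+0 = -4; b=19
acc*b = (-4)*19 = -76

-76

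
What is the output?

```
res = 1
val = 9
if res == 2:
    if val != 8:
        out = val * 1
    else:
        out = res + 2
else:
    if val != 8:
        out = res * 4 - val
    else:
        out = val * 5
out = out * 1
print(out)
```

res=1, val=9
res == 2 is False; val != 8 is True
→ out = res * 4 - val = -5
out = (-5)*1 = -5

-5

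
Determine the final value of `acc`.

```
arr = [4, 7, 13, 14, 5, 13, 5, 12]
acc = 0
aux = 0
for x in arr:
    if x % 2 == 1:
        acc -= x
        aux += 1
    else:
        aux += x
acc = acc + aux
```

x=4: not odd; aux=4
x=7: odd, acc = 0-7 = -7; aux=5
x=13: odd, acc = (-7)-13 = -20; aux=6
x=14: not odd; aux=20
x=5: odd, acc = (-20)-5 = -25; aux=21
x=13: odd, acc = (-25)-13 = -38; aux=22
x=5: odd, acc = (-38)-5 = -43; aux=23
x=12: not odd; aux=35
acc+aux = (-43)+35 = -8

-8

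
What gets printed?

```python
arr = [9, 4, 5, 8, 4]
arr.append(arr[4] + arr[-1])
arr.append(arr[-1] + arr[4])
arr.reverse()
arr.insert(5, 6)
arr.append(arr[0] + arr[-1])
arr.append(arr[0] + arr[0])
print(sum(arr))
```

append arr[4]+arr[-1] = 4+4 = 8 → [9, 4, 5, 8, 4, 8]
append arr[-1]+arr[4] = 8+4 = 12 → [9, 4, 5, 8, 4, 8, 12]
reverse → [12, 8, 4, 8, 5, 4, 9]
insert 6 at 5 → [12, 8, 4, 8, 5, 6, 4, 9]
append arr[0]+arr[-1] = 12+9 = 21 → [12, 8, 4, 8, 5, 6, 4, 9, 21]
append arr[0]+arr[0] = 12+12 = 24 → [12, 8, 4, 8, 5, 6, 4, 9, 21, 24]
sum = 101

101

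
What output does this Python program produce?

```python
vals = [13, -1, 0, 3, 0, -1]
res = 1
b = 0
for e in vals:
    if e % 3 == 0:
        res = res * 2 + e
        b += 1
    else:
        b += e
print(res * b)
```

e=13: not %3==0; b=13
e=-1: not %3==0; b=12
e=0: %3==0, res = 1*2+0 = 2; b=13
e=3: %3==0, res = 2*2+3 = 7; b=14
e=0: %3==0, res = 7*2+0 = 14; b=15
e=-1: not %3==0; b=14
res*b = 14*14 = 196

196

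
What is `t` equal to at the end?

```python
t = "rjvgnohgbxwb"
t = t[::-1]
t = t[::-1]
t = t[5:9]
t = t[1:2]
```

'h'

reverse → 'bwxbghongvjr'
reverse → 'rjvgnohgbxwb'
slice [5:9] → 'ohgb'
slice [1:2] → 'h'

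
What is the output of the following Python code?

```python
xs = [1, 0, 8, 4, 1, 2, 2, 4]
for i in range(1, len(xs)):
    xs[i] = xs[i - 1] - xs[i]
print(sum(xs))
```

-78

i=1: xs[1] = 1-0 = 1 → [1, 1, 8, 4, 1, 2, 2, 4]
i=2: xs[2] = 1-8 = -7 → [1, 1, -7, 4, 1, 2, 2, 4]
i=3: xs[3] = (-7)-4 = -11 → [1, 1, -7, -11, 1, 2, 2, 4]
i=4: xs[4] = (-11)-1 = -12 → [1, 1, -7, -11, -12, 2, 2, 4]
i=5: xs[5] = (-12)-2 = -14 → [1, 1, -7, -11, -12, -14, 2, 4]
i=6: xs[6] = (-14)-2 = -16 → [1, 1, -7, -11, -12, -14, -16, 4]
i=7: xs[7] = (-16)-4 = -20 → [1, 1, -7, -11, -12, -14, -16, -20]
sum = -78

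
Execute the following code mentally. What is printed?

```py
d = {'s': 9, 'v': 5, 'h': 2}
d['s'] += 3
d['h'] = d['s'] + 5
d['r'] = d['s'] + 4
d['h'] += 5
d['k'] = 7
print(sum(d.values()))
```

d['s'] = 9+3 = 12 → {'s': 12, 'v': 5, 'h': 2}
d['h'] = d['s']+5 = 17 → {'s': 12, 'v': 5, 'h': 17}
d['r'] = d['s']+4 = 16 → {'s': 12, 'v': 5, 'h': 17, 'r': 16}
d['h'] = 17+5 = 22 → {'s': 12, 'v': 5, 'h': 22, 'r': 16}
d['k'] = 7 → {'s': 12, 'v': 5, 'h': 22, 'r': 16, 'k': 7}
sum of values = 62

62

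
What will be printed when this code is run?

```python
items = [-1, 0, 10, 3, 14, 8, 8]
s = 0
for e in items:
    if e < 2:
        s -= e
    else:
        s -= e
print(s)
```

e=-1: <2, s = 0-(-1) = 1
e=0: <2, s = 1-0 = 1
e=10: not <2, s = 1-10 = -9
e=3: not <2, s = (-9)-3 = -12
e=14: not <2, s = (-12)-14 = -26
e=8: not <2, s = (-26)-8 = -34
e=8: not <2, s = (-34)-8 = -42

-42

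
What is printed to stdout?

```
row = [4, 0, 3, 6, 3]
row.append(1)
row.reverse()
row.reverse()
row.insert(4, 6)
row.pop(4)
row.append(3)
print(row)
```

append 1 → [4, 0, 3, 6, 3, 1]
reverse → [1, 3, 6, 3, 0, 4]
reverse → [4, 0, 3, 6, 3, 1]
insert 6 at 4 → [4, 0, 3, 6, 6, 3, 1]
pop(4) removes 6 → [4, 0, 3, 6, 3, 1]
append 3 → [4, 0, 3, 6, 3, 1, 3]

[4, 0, 3, 6, 3, 1, 3]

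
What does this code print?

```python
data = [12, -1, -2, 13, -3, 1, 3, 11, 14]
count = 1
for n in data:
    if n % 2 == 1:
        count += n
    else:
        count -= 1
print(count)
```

22

n=12: not odd, count = 1-1 = 0
n=-1: odd, count = 0+(-1) = -1
n=-2: not odd, count = (-1)-1 = -2
n=13: odd, count = (-2)+13 = 11
n=-3: odd, count = 11+(-3) = 8
n=1: odd, count = 8+1 = 9
n=3: odd, count = 9+3 = 12
n=11: odd, count = 12+11 = 23
n=14: not odd, count = 23-1 = 22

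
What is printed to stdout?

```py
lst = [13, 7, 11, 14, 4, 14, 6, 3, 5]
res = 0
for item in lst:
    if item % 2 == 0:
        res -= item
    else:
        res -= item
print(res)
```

item=13: not even, res = 0-13 = -13
item=7: not even, res = (-13)-7 = -20
item=11: not even, res = (-20)-11 = -31
item=14: even, res = (-31)-14 = -45
item=4: even, res = (-45)-4 = -49
item=14: even, res = (-49)-14 = -63
item=6: even, res = (-63)-6 = -69
item=3: not even, res = (-69)-3 = -72
item=5: not even, res = (-72)-5 = -77

-77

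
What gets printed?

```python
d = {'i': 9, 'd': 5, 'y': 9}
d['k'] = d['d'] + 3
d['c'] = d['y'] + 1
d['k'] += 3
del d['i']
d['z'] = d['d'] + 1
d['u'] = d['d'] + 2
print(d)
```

{'d': 5, 'y': 9, 'k': 11, 'c': 10, 'z': 6, 'u': 7}

d['k'] = d['d']+3 = 8 → {'i': 9, 'd': 5, 'y': 9, 'k': 8}
d['c'] = d['y']+1 = 10 → {'i': 9, 'd': 5, 'y': 9, 'k': 8, 'c': 10}
d['k'] = 8+3 = 11 → {'i': 9, 'd': 5, 'y': 9, 'k': 11, 'c': 10}
del 'i' → {'d': 5, 'y': 9, 'k': 11, 'c': 10}
d['z'] = d['d']+1 = 6 → {'d': 5, 'y': 9, 'k': 11, 'c': 10, 'z': 6}
d['u'] = d['d']+2 = 7 → {'d': 5, 'y': 9, 'k': 11, 'c': 10, 'z': 6, 'u': 7}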